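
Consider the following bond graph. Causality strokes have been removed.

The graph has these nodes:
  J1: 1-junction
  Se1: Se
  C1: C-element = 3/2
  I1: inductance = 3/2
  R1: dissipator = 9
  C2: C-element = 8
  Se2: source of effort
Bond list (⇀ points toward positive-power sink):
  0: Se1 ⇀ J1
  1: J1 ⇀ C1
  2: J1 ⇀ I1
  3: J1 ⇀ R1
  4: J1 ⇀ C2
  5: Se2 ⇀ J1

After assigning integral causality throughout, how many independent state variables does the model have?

3  (C1, C2, I1 all integral)

b0 stroke at J1  (source Se1 imposes e)
b5 stroke at J1  (Se2: effort source, stroke at far end)
b1 stroke at J1  (C1: C, integral causality)
b2 stroke at I1  (prefer integral on I1)
b3 stroke at J1  (1-jn J1 has f-setter on 2)
b4 stroke at J1  (J1: bond 2 brought flow, rest push out)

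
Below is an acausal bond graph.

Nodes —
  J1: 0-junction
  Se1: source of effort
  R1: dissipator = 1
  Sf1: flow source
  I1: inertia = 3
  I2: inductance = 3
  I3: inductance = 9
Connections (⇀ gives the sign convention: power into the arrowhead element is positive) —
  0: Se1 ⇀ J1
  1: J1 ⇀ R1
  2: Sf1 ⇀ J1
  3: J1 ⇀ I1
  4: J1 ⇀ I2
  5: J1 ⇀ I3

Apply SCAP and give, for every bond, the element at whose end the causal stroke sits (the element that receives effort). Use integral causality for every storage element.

b0 →J1  (source Se1 imposes e)
b2 →Sf1  (Sf1 fixes flow; stroke at Sf1)
b1 →R1  (0-jn J1 has e-setter on 0)
b3 →I1  (0-jn J1 has e-setter on 0)
b4 →I2  (0-jn J1 has e-setter on 0)
b5 →I3  (common-e at J1 fixed by 0)

#0 stroke→J1
#1 stroke→R1
#2 stroke→Sf1
#3 stroke→I1
#4 stroke→I2
#5 stroke→I3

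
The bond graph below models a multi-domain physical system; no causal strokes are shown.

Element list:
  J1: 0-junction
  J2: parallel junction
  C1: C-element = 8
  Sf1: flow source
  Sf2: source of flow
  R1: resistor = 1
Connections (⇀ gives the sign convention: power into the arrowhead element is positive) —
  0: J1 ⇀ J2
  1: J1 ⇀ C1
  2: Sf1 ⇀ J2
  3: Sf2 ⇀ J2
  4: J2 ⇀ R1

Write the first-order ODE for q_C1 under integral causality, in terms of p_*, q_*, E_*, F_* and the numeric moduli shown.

dq_C1/dt = F_Sf1 + F_Sf2 - q_C1/8

β2 stroke at Sf1  (Sf1 fixes flow; stroke at Sf1)
β3 stroke at Sf2  (Sf2: flow source, stroke at near end)
β1 stroke at J1  (prefer integral on C1)
β0 stroke at J2  (J1 effort already set via bond 1)
β4 stroke at R1  (0-jn J2 has e-setter on 0)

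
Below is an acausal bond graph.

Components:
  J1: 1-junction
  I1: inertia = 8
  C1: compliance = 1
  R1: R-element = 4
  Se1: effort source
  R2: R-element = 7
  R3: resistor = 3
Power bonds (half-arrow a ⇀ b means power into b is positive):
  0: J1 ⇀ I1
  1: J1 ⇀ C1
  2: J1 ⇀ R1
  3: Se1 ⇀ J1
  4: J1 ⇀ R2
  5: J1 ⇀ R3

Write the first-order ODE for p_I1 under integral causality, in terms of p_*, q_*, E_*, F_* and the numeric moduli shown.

#3 →J1  (Se1 fixes effort; stroke away)
#0 →I1  (I1: I, integral causality)
#1 →J1  (J1: bond 0 brought flow, rest push out)
#2 →J1  (J1 flow already set via bond 0)
#4 →J1  (J1 flow already set via bond 0)
#5 →J1  (J1 flow already set via bond 0)

dp_I1/dt = E_Se1 - 7*p_I1/4 - q_C1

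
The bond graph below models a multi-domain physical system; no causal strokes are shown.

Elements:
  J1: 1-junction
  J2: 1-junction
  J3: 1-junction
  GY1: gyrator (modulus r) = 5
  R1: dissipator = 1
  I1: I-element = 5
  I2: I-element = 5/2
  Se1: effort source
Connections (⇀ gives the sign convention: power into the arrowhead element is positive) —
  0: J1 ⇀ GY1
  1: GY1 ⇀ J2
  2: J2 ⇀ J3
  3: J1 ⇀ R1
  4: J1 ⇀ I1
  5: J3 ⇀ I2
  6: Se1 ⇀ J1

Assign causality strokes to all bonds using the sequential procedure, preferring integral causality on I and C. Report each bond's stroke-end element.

bond 6 →J1  (Se1 fixes effort; stroke away)
bond 4 →I1  (I1 integral (f out))
bond 0 →J1  (J1 flow already set via bond 4)
bond 3 →J1  (1-jn J1 has f-setter on 4)
bond 1 →J2  (GY1 both-in/both-out from 0)
bond 2 →J3  (J2 needs exactly one f-in)
bond 5 →I2  (only one flow-in slot at J3)

β0 |J1
β1 |J2
β2 |J3
β3 |J1
β4 |I1
β5 |I2
β6 |J1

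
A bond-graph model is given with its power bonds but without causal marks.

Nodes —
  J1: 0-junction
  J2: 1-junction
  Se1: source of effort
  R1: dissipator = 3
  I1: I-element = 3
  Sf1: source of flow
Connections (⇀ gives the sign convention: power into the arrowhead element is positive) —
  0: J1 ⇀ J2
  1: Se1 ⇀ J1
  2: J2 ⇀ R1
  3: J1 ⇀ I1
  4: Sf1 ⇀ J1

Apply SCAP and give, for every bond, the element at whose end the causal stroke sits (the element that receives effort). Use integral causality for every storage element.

b0 →J2
b1 →J1
b2 →R1
b3 →I1
b4 →Sf1

#1 →J1  (Se1 (Se) sets effort on bond)
#4 →Sf1  (Sf1: flow source, stroke at near end)
#0 →J2  (J1: bond 1 brought effort, rest push out)
#3 →I1  (J1 effort already set via bond 1)
#2 →R1  (J2 needs exactly one f-in)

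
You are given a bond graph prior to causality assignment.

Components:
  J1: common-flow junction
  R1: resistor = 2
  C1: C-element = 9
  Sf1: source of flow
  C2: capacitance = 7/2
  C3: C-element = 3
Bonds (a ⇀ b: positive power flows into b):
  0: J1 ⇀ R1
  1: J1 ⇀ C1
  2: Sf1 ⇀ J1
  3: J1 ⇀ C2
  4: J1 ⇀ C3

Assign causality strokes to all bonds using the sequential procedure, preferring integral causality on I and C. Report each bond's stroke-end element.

bond 0 →J1
bond 1 →J1
bond 2 →Sf1
bond 3 →J1
bond 4 →J1

β2 →Sf1  (Sf1: flow source, stroke at near end)
β0 →J1  (1-jn J1 has f-setter on 2)
β1 →J1  (1-jn J1 has f-setter on 2)
β3 →J1  (common-f at J1 fixed by 2)
β4 →J1  (J1 flow already set via bond 2)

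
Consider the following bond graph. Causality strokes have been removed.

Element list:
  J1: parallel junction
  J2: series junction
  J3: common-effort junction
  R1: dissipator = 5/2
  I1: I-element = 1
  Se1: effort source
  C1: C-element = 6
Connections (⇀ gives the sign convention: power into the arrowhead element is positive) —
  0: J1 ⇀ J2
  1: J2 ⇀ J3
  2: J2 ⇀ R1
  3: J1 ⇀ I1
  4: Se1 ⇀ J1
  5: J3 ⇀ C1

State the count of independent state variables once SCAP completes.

#4 stroke at J1  (Se1 (Se) sets effort on bond)
#0 stroke at J2  (common-e at J1 fixed by 4)
#3 stroke at I1  (common-e at J1 fixed by 4)
#5 stroke at J3  (C1 integral (e out))
#1 stroke at J2  (0-jn J3 has e-setter on 5)
#2 stroke at R1  (only one flow-in slot at J2)

2  (C1, I1 all integral)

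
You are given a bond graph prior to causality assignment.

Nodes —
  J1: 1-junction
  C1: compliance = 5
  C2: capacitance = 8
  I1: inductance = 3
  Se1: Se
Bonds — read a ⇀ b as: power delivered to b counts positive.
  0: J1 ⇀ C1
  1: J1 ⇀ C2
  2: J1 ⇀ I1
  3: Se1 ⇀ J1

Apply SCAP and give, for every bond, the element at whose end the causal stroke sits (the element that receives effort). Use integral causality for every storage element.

bond 3 |J1  (source Se1 imposes e)
bond 0 |J1  (C1: C, integral causality)
bond 1 |J1  (prefer integral on C2)
bond 2 |I1  (only one flow-in slot at J1)

#0 |J1
#1 |J1
#2 |I1
#3 |J1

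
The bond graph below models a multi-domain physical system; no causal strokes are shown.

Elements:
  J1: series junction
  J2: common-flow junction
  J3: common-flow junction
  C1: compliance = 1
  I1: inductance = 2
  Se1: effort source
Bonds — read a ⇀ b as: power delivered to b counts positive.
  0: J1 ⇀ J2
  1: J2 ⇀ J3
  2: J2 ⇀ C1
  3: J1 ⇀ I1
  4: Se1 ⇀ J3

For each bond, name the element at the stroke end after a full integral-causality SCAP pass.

bond 0 |J1
bond 1 |J2
bond 2 |J2
bond 3 |I1
bond 4 |J3

bond 4 |J3  (Se1: effort source, stroke at far end)
bond 1 |J2  (only one flow-in slot at J3)
bond 2 |J2  (C1 integral (e out))
bond 0 |J1  (J2: last free bond brings flow in)
bond 3 |I1  (only one flow-in slot at J1)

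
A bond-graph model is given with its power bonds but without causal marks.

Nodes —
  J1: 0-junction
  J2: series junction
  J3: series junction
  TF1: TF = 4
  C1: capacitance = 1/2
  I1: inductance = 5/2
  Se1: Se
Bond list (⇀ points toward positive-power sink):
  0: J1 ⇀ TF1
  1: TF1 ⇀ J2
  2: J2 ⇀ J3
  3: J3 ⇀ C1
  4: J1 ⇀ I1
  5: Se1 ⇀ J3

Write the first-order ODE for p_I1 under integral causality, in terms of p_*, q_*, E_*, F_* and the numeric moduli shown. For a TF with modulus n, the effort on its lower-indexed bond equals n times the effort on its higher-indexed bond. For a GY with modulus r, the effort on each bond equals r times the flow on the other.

β5 |J3  (Se1 fixes effort; stroke away)
β3 |J3  (prefer integral on C1)
β2 |J2  (J3 needs exactly one f-in)
β1 |TF1  (J2: last free bond brings flow in)
β0 |J1  (TF1: transformer flips bond 1)
β4 |I1  (common-e at J1 fixed by 0)

dp_I1/dt = -4*E_Se1 + 8*q_C1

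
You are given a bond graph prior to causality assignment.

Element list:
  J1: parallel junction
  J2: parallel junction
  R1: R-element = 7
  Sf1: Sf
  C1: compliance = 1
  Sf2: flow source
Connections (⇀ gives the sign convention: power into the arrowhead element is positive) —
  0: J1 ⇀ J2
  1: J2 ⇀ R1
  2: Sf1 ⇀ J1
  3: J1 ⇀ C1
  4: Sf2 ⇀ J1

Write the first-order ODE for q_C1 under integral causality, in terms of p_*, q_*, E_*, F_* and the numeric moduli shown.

dq_C1/dt = F_Sf1 + F_Sf2 - q_C1/7

β2 stroke at Sf1  (Sf1 fixes flow; stroke at Sf1)
β4 stroke at Sf2  (Sf2 fixes flow; stroke at Sf2)
β3 stroke at J1  (C1 outputs effort q/C1)
β0 stroke at J2  (J1: bond 3 brought effort, rest push out)
β1 stroke at R1  (J2 effort already set via bond 0)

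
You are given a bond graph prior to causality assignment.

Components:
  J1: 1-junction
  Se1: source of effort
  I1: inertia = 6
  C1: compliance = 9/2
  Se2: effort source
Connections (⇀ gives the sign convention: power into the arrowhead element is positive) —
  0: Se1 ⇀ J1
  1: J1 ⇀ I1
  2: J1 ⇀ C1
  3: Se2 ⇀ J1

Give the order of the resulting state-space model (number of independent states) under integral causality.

2  (C1, I1 all integral)

β0 |J1  (source Se1 imposes e)
β3 |J1  (Se2 fixes effort; stroke away)
β1 |I1  (I1 integral (f out))
β2 |J1  (J1 flow already set via bond 1)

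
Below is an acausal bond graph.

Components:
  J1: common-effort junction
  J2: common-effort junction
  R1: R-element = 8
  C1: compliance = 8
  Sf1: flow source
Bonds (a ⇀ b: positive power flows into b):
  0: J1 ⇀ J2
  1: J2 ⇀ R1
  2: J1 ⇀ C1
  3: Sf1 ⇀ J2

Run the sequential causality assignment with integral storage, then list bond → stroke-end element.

#3 stroke at Sf1  (Sf1: flow source, stroke at near end)
#2 stroke at J1  (C1: C, integral causality)
#0 stroke at J2  (common-e at J1 fixed by 2)
#1 stroke at R1  (0-jn J2 has e-setter on 0)

#0 →J2
#1 →R1
#2 →J1
#3 →Sf1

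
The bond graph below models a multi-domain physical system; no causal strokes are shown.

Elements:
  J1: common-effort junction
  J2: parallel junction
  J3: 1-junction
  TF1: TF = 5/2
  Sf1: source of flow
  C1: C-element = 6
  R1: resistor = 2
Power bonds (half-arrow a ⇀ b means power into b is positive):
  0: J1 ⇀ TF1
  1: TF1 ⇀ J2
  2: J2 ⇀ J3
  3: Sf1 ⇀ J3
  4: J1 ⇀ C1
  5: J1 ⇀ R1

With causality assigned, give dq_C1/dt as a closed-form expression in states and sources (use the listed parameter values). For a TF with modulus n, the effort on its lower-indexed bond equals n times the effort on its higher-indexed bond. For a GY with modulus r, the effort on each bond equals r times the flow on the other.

#3 →Sf1  (source Sf1 imposes f)
#2 →J3  (common-f at J3 fixed by 3)
#1 →J2  (J2: last free bond brings effort in)
#0 →TF1  (TF1: transformer flips bond 1)
#4 →J1  (C1 integral (e out))
#5 →R1  (common-e at J1 fixed by 4)

dq_C1/dt = -2*F_Sf1/5 - q_C1/12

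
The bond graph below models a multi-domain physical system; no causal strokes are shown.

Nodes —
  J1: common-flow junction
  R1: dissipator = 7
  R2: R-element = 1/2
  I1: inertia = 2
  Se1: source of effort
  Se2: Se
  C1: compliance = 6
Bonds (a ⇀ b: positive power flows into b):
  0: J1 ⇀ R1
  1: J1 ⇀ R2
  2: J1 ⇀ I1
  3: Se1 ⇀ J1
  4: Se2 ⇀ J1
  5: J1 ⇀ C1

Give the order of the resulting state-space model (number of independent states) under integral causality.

#3 →J1  (source Se1 imposes e)
#4 →J1  (Se2 fixes effort; stroke away)
#2 →I1  (I1 outputs flow p/I1)
#0 →J1  (1-jn J1 has f-setter on 2)
#1 →J1  (J1 flow already set via bond 2)
#5 →J1  (J1: bond 2 brought flow, rest push out)

2  (C1, I1 all integral)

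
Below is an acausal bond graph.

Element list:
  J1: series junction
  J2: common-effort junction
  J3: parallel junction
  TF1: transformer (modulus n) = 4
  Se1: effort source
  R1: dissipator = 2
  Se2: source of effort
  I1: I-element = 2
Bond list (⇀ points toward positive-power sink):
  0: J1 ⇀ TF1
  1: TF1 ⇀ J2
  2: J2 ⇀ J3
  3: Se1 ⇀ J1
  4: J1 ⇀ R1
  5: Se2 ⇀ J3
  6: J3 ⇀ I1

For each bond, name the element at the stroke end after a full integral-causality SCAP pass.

bond 3 →J1  (source Se1 imposes e)
bond 5 →J3  (Se2 (Se) sets effort on bond)
bond 2 →J2  (common-e at J3 fixed by 5)
bond 6 →I1  (J3: bond 5 brought effort, rest push out)
bond 1 →TF1  (0-jn J2 has e-setter on 2)
bond 0 →J1  (TF1 one-in-one-out from 1)
bond 4 →R1  (J1: last free bond brings flow in)

#0 |J1
#1 |TF1
#2 |J2
#3 |J1
#4 |R1
#5 |J3
#6 |I1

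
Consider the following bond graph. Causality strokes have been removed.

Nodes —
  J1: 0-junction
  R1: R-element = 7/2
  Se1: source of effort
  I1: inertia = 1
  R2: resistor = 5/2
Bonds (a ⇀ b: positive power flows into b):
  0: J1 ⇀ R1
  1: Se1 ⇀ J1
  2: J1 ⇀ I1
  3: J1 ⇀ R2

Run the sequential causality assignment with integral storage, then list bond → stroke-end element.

β1 stroke at J1  (Se1: effort source, stroke at far end)
β0 stroke at R1  (0-jn J1 has e-setter on 1)
β2 stroke at I1  (J1 effort already set via bond 1)
β3 stroke at R2  (J1 effort already set via bond 1)

#0 stroke→R1
#1 stroke→J1
#2 stroke→I1
#3 stroke→R2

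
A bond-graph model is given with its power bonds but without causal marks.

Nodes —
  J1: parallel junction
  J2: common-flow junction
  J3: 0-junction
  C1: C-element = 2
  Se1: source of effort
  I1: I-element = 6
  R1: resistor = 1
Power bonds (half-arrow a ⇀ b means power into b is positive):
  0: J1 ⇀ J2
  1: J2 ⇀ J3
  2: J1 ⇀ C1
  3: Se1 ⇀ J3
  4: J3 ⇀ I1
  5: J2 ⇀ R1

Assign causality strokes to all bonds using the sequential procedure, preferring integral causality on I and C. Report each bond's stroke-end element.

#3 stroke→J3  (Se1 (Se) sets effort on bond)
#1 stroke→J2  (J3: bond 3 brought effort, rest push out)
#4 stroke→I1  (J3 effort already set via bond 3)
#2 stroke→J1  (C1: C, integral causality)
#0 stroke→J2  (common-e at J1 fixed by 2)
#5 stroke→R1  (J2 needs exactly one f-in)

β0 →J2
β1 →J2
β2 →J1
β3 →J3
β4 →I1
β5 →R1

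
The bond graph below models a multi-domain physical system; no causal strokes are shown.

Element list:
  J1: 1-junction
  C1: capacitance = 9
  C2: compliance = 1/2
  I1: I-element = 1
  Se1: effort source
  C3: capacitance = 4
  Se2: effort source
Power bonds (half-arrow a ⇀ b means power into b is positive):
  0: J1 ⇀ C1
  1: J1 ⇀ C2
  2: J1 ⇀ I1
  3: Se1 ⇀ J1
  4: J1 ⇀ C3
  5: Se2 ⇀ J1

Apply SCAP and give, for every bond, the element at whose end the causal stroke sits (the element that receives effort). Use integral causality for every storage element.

bond 0 |J1
bond 1 |J1
bond 2 |I1
bond 3 |J1
bond 4 |J1
bond 5 |J1

β3 →J1  (Se1: effort source, stroke at far end)
β5 →J1  (Se2: effort source, stroke at far end)
β0 →J1  (prefer integral on C1)
β1 →J1  (prefer integral on C2)
β2 →I1  (I1 outputs flow p/I1)
β4 →J1  (J1: bond 2 brought flow, rest push out)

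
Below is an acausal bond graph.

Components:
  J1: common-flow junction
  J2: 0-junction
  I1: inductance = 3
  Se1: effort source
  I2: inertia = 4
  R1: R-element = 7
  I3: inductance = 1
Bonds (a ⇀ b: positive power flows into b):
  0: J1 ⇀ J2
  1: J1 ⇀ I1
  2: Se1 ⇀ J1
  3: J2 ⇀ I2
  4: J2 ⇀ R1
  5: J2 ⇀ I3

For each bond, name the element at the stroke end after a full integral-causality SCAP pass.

#0 stroke→J1
#1 stroke→I1
#2 stroke→J1
#3 stroke→I2
#4 stroke→J2
#5 stroke→I3

bond 2 stroke at J1  (Se1 fixes effort; stroke away)
bond 1 stroke at I1  (I1: I, integral causality)
bond 0 stroke at J1  (J1: bond 1 brought flow, rest push out)
bond 3 stroke at I2  (I2 integral (f out))
bond 5 stroke at I3  (prefer integral on I3)
bond 4 stroke at J2  (J2 needs exactly one e-in)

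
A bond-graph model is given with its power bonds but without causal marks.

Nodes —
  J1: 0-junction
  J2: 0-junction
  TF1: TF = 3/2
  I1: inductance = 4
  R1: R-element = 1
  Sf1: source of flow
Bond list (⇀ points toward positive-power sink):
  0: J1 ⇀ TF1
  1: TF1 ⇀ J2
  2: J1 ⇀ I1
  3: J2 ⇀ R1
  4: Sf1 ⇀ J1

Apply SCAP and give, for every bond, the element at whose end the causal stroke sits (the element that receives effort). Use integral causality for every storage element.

b4 →Sf1  (Sf1: flow source, stroke at near end)
b2 →I1  (I1 integral (f out))
b0 →J1  (J1 needs exactly one e-in)
b1 →TF1  (TF TF1: opposite of bond 0)
b3 →J2  (J2 needs exactly one e-in)

#0 →J1
#1 →TF1
#2 →I1
#3 →J2
#4 →Sf1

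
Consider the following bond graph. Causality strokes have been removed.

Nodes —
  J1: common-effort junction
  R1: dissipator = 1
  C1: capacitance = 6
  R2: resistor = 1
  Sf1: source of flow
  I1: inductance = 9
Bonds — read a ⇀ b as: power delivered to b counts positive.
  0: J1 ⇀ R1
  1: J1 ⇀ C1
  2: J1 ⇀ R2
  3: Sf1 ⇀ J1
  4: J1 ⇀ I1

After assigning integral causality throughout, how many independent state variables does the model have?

2  (C1, I1 all integral)

#3 |Sf1  (source Sf1 imposes f)
#1 |J1  (C1 integral (e out))
#0 |R1  (0-jn J1 has e-setter on 1)
#2 |R2  (0-jn J1 has e-setter on 1)
#4 |I1  (J1 effort already set via bond 1)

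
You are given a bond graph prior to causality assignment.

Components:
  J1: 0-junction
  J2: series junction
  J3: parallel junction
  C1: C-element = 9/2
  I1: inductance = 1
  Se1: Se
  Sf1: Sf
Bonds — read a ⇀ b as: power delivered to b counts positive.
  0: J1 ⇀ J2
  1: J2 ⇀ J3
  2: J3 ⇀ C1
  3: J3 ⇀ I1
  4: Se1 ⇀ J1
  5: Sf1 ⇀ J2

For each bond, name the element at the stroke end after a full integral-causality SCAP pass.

b4 |J1  (Se1 fixes effort; stroke away)
b5 |Sf1  (source Sf1 imposes f)
b0 |J2  (common-e at J1 fixed by 4)
b1 |J2  (1-jn J2 has f-setter on 5)
b2 |J3  (C1: C, integral causality)
b3 |I1  (0-jn J3 has e-setter on 2)

#0 stroke→J2
#1 stroke→J2
#2 stroke→J3
#3 stroke→I1
#4 stroke→J1
#5 stroke→Sf1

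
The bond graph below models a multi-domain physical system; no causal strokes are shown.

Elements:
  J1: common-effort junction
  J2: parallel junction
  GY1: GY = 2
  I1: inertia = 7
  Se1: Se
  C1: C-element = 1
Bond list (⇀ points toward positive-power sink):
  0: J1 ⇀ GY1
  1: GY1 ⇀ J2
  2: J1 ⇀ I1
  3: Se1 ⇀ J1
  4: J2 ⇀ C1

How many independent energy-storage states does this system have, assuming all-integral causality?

β3 |J1  (Se1: effort source, stroke at far end)
β0 |GY1  (common-e at J1 fixed by 3)
β2 |I1  (common-e at J1 fixed by 3)
β1 |GY1  (GY GY1: same side as bond 0)
β4 |J2  (closing 0-jn rule on J2)

2  (C1, I1 all integral)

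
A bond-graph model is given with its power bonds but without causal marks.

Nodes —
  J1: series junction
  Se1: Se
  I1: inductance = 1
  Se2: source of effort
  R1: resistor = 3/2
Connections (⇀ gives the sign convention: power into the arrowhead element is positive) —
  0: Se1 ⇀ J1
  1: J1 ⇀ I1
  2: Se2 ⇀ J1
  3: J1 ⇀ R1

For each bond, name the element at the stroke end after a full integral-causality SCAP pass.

bond 0 stroke at J1
bond 1 stroke at I1
bond 2 stroke at J1
bond 3 stroke at J1

bond 0 |J1  (source Se1 imposes e)
bond 2 |J1  (Se2 fixes effort; stroke away)
bond 1 |I1  (I1 outputs flow p/I1)
bond 3 |J1  (J1 flow already set via bond 1)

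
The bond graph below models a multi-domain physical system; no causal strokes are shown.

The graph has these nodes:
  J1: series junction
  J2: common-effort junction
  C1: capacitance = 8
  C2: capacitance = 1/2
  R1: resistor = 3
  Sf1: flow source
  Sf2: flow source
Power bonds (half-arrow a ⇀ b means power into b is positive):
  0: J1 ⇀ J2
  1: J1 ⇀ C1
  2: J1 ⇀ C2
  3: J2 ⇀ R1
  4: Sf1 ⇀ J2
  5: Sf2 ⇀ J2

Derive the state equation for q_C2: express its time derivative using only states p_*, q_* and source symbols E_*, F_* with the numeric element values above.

dq_C2/dt = -F_Sf1 - F_Sf2 - q_C1/24 - 2*q_C2/3

#4 →Sf1  (Sf1: flow source, stroke at near end)
#5 →Sf2  (Sf2 fixes flow; stroke at Sf2)
#1 →J1  (C1: C, integral causality)
#2 →J1  (prefer integral on C2)
#0 →J2  (J1: last free bond brings flow in)
#3 →R1  (J2: bond 0 brought effort, rest push out)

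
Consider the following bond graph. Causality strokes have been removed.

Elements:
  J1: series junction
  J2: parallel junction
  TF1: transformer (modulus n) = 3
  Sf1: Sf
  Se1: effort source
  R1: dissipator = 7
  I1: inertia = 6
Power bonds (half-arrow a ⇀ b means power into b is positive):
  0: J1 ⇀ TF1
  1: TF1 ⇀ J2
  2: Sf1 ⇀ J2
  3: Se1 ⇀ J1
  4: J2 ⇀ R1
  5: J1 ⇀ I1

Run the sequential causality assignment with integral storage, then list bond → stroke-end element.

β0 |J1
β1 |TF1
β2 |Sf1
β3 |J1
β4 |J2
β5 |I1

#2 →Sf1  (Sf1: flow source, stroke at near end)
#3 →J1  (Se1 (Se) sets effort on bond)
#5 →I1  (I1: I, integral causality)
#0 →J1  (1-jn J1 has f-setter on 5)
#1 →TF1  (TF TF1: opposite of bond 0)
#4 →J2  (closing 0-jn rule on J2)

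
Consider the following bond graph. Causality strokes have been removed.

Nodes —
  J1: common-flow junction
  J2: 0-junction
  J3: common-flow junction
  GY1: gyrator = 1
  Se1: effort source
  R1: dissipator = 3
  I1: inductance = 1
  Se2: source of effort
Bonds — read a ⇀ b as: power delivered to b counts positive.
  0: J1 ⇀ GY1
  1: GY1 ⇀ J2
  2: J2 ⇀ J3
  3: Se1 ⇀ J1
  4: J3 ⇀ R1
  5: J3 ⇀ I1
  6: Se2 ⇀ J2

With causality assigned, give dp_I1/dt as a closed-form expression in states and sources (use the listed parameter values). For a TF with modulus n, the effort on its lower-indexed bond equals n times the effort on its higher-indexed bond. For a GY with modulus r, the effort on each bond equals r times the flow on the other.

dp_I1/dt = E_Se2 - 3*p_I1

#3 stroke at J1  (Se1 fixes effort; stroke away)
#6 stroke at J2  (Se2 (Se) sets effort on bond)
#0 stroke at GY1  (only one flow-in slot at J1)
#1 stroke at GY1  (0-jn J2 has e-setter on 6)
#2 stroke at J3  (0-jn J2 has e-setter on 6)
#5 stroke at I1  (I1 integral (f out))
#4 stroke at J3  (J3: bond 5 brought flow, rest push out)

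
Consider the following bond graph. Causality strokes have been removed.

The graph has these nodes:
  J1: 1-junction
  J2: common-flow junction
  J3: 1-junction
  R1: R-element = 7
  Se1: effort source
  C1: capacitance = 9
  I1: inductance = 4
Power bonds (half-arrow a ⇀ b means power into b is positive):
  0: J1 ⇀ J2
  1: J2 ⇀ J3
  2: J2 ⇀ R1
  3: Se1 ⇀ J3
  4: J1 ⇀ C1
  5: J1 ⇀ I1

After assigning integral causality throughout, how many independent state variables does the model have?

2  (C1, I1 all integral)

#3 stroke at J3  (Se1: effort source, stroke at far end)
#1 stroke at J2  (closing 1-jn rule on J3)
#4 stroke at J1  (prefer integral on C1)
#5 stroke at I1  (I1: I, integral causality)
#0 stroke at J1  (common-f at J1 fixed by 5)
#2 stroke at J2  (common-f at J2 fixed by 0)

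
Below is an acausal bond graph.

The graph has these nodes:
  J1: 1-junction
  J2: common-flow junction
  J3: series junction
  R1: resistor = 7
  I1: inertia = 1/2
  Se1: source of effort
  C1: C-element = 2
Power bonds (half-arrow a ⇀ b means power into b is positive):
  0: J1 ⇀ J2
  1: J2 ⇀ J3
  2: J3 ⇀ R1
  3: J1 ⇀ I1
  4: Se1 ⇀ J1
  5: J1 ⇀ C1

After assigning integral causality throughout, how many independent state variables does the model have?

2  (C1, I1 all integral)

b4 stroke→J1  (Se1: effort source, stroke at far end)
b3 stroke→I1  (I1 integral (f out))
b0 stroke→J1  (J1 flow already set via bond 3)
b5 stroke→J1  (1-jn J1 has f-setter on 3)
b1 stroke→J2  (J2 flow already set via bond 0)
b2 stroke→J3  (J3 flow already set via bond 1)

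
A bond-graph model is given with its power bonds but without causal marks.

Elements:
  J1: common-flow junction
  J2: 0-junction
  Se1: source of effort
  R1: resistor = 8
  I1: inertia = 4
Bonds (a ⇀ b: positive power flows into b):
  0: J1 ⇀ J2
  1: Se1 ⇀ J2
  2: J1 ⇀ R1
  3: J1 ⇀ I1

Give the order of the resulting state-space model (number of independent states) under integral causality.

b1 stroke at J2  (Se1 fixes effort; stroke away)
b0 stroke at J1  (J2: bond 1 brought effort, rest push out)
b3 stroke at I1  (I1: I, integral causality)
b2 stroke at J1  (J1: bond 3 brought flow, rest push out)

1  (I1 all integral)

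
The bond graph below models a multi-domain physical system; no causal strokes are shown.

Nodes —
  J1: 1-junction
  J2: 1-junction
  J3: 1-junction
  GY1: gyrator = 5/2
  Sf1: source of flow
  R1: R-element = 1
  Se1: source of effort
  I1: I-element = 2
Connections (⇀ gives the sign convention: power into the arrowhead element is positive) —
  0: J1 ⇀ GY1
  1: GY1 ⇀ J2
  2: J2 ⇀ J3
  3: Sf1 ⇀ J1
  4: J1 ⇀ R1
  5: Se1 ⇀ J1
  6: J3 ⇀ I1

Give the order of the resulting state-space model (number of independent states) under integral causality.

bond 3 |Sf1  (Sf1 fixes flow; stroke at Sf1)
bond 5 |J1  (Se1 fixes effort; stroke away)
bond 0 |J1  (J1: bond 3 brought flow, rest push out)
bond 4 |J1  (J1: bond 3 brought flow, rest push out)
bond 1 |J2  (through GY1, causality inverts; strokes same side of GY1)
bond 2 |J3  (only one flow-in slot at J2)
bond 6 |I1  (J3 needs exactly one f-in)

1  (I1 all integral)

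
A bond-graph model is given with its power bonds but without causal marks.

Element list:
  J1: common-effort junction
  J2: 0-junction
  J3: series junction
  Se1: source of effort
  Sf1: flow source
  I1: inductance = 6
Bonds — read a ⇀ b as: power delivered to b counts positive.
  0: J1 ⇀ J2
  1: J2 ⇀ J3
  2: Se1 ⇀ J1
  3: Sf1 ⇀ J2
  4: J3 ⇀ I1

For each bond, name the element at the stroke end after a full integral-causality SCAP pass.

#2 stroke→J1  (Se1: effort source, stroke at far end)
#3 stroke→Sf1  (Sf1: flow source, stroke at near end)
#0 stroke→J2  (J1: bond 2 brought effort, rest push out)
#1 stroke→J3  (0-jn J2 has e-setter on 0)
#4 stroke→I1  (only one flow-in slot at J3)

b0 stroke at J2
b1 stroke at J3
b2 stroke at J1
b3 stroke at Sf1
b4 stroke at I1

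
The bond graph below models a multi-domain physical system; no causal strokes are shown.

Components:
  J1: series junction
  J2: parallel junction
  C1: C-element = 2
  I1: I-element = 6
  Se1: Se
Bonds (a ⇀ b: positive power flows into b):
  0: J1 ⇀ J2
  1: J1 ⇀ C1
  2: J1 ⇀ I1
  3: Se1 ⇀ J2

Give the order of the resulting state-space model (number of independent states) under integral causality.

#3 stroke at J2  (Se1: effort source, stroke at far end)
#0 stroke at J1  (0-jn J2 has e-setter on 3)
#1 stroke at J1  (prefer integral on C1)
#2 stroke at I1  (closing 1-jn rule on J1)

2  (C1, I1 all integral)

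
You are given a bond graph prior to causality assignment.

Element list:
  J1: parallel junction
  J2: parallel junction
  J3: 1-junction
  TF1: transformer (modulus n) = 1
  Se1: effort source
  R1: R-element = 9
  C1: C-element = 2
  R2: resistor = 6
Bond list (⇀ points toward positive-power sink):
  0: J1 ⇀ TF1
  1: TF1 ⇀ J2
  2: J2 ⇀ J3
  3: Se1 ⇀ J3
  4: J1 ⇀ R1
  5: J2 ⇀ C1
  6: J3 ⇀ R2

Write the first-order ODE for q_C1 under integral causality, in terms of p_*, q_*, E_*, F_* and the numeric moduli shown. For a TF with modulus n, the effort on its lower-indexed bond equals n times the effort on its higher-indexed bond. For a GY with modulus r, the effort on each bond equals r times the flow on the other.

dq_C1/dt = -E_Se1/6 - 5*q_C1/36

β3 stroke→J3  (Se1 fixes effort; stroke away)
β5 stroke→J2  (C1 outputs effort q/C1)
β1 stroke→TF1  (common-e at J2 fixed by 5)
β2 stroke→J3  (J2 effort already set via bond 5)
β6 stroke→R2  (J3 needs exactly one f-in)
β0 stroke→J1  (TF1 one-in-one-out from 1)
β4 stroke→R1  (0-jn J1 has e-setter on 0)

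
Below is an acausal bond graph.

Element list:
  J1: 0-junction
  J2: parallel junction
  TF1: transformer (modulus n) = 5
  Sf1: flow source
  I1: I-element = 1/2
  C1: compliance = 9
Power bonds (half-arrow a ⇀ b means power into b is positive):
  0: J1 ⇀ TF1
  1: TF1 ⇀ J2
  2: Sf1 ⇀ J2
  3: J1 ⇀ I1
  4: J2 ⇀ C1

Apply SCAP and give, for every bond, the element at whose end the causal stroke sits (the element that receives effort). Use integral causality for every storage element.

b0 stroke at J1
b1 stroke at TF1
b2 stroke at Sf1
b3 stroke at I1
b4 stroke at J2

β2 |Sf1  (Sf1: flow source, stroke at near end)
β3 |I1  (I1: I, integral causality)
β0 |J1  (closing 0-jn rule on J1)
β1 |TF1  (TF1: transformer flips bond 0)
β4 |J2  (closing 0-jn rule on J2)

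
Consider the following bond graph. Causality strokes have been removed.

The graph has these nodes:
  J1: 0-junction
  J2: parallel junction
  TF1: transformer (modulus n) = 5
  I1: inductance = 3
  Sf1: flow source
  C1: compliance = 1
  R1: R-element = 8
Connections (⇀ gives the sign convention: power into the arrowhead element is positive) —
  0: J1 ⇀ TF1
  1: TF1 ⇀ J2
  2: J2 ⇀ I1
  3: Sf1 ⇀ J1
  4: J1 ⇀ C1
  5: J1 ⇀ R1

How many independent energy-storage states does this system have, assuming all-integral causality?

2  (C1, I1 all integral)

b3 |Sf1  (Sf1 fixes flow; stroke at Sf1)
b2 |I1  (I1 integral (f out))
b1 |J2  (closing 0-jn rule on J2)
b0 |TF1  (TF1: transformer flips bond 1)
b4 |J1  (C1 outputs effort q/C1)
b5 |R1  (J1 effort already set via bond 4)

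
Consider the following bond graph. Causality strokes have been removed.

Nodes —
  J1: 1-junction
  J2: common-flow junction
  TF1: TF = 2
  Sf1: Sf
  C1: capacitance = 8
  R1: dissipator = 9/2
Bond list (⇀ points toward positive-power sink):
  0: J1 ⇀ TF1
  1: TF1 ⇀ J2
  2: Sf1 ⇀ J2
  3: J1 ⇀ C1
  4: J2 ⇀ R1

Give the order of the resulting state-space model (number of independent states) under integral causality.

1  (C1 all integral)

β2 →Sf1  (Sf1 (Sf) sets flow on bond)
β1 →J2  (1-jn J2 has f-setter on 2)
β4 →J2  (1-jn J2 has f-setter on 2)
β0 →TF1  (through TF1, causality passes straight; one stroke at TF1)
β3 →J1  (common-f at J1 fixed by 0)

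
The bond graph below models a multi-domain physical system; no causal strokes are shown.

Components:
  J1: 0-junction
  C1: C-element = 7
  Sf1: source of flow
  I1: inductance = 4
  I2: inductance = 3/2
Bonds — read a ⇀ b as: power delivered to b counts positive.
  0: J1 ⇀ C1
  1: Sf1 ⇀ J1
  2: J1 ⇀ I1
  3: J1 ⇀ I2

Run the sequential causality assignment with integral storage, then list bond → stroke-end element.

#1 →Sf1  (Sf1 fixes flow; stroke at Sf1)
#0 →J1  (C1 outputs effort q/C1)
#2 →I1  (J1: bond 0 brought effort, rest push out)
#3 →I2  (J1 effort already set via bond 0)

#0 |J1
#1 |Sf1
#2 |I1
#3 |I2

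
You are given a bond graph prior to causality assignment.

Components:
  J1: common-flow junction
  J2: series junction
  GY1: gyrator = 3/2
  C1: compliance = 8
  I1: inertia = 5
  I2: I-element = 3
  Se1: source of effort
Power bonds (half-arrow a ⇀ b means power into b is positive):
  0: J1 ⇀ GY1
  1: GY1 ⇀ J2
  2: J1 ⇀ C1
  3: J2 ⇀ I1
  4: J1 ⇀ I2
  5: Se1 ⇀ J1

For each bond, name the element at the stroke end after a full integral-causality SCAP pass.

bond 5 →J1  (Se1 fixes effort; stroke away)
bond 2 →J1  (C1 outputs effort q/C1)
bond 3 →I1  (I1 integral (f out))
bond 1 →J2  (J2 flow already set via bond 3)
bond 0 →J1  (GY1 both-in/both-out from 1)
bond 4 →I2  (only one flow-in slot at J1)

β0 |J1
β1 |J2
β2 |J1
β3 |I1
β4 |I2
β5 |J1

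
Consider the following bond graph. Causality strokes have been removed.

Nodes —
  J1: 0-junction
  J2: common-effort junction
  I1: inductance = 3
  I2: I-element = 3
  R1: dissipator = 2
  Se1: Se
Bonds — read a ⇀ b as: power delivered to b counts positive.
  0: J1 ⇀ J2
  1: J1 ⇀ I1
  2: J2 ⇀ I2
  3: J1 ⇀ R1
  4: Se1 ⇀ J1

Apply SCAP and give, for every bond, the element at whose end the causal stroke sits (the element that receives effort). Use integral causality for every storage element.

#4 →J1  (Se1 (Se) sets effort on bond)
#0 →J2  (J1 effort already set via bond 4)
#1 →I1  (J1 effort already set via bond 4)
#3 →R1  (J1 effort already set via bond 4)
#2 →I2  (common-e at J2 fixed by 0)

β0 →J2
β1 →I1
β2 →I2
β3 →R1
β4 →J1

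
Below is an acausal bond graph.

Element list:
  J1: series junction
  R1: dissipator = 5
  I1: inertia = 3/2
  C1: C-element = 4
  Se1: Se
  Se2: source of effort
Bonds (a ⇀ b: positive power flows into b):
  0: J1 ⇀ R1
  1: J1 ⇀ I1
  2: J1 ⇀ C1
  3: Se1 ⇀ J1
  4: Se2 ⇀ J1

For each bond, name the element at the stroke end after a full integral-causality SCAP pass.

β3 |J1  (Se1: effort source, stroke at far end)
β4 |J1  (source Se2 imposes e)
β1 |I1  (I1: I, integral causality)
β0 |J1  (common-f at J1 fixed by 1)
β2 |J1  (1-jn J1 has f-setter on 1)

bond 0 |J1
bond 1 |I1
bond 2 |J1
bond 3 |J1
bond 4 |J1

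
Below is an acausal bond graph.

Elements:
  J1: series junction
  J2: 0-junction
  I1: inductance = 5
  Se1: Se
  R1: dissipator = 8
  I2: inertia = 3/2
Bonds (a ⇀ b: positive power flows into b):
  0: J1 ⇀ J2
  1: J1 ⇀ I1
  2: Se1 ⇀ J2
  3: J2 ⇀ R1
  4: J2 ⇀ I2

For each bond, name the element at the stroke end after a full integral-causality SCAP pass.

#2 →J2  (Se1 fixes effort; stroke away)
#0 →J1  (common-e at J2 fixed by 2)
#3 →R1  (common-e at J2 fixed by 2)
#4 →I2  (0-jn J2 has e-setter on 2)
#1 →I1  (J1 needs exactly one f-in)

β0 stroke at J1
β1 stroke at I1
β2 stroke at J2
β3 stroke at R1
β4 stroke at I2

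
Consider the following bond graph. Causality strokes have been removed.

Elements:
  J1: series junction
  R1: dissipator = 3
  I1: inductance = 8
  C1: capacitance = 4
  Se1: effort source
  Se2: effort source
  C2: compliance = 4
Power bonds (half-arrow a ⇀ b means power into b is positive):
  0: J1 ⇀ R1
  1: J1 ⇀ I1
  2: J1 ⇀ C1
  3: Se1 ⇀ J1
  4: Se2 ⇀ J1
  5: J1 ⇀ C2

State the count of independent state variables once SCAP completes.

3  (C1, C2, I1 all integral)

β3 →J1  (Se1 (Se) sets effort on bond)
β4 →J1  (Se2 fixes effort; stroke away)
β1 →I1  (I1 integral (f out))
β0 →J1  (1-jn J1 has f-setter on 1)
β2 →J1  (1-jn J1 has f-setter on 1)
β5 →J1  (common-f at J1 fixed by 1)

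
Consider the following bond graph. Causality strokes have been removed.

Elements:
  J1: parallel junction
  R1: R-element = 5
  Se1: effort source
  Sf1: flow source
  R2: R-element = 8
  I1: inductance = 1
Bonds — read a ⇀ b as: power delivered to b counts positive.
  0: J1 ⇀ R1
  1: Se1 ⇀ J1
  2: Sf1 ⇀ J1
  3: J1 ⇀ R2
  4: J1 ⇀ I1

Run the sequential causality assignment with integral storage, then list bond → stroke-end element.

b0 stroke→R1
b1 stroke→J1
b2 stroke→Sf1
b3 stroke→R2
b4 stroke→I1

#1 |J1  (Se1: effort source, stroke at far end)
#2 |Sf1  (Sf1 (Sf) sets flow on bond)
#0 |R1  (common-e at J1 fixed by 1)
#3 |R2  (J1: bond 1 brought effort, rest push out)
#4 |I1  (J1 effort already set via bond 1)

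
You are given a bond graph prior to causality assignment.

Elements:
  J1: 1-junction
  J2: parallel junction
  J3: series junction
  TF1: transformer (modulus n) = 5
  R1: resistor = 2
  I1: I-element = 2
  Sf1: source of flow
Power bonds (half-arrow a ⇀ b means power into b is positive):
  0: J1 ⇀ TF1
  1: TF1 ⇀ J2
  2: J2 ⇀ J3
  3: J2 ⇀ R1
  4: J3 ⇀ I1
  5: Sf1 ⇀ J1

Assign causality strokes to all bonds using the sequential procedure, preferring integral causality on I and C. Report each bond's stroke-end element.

bond 0 |J1
bond 1 |TF1
bond 2 |J3
bond 3 |J2
bond 4 |I1
bond 5 |Sf1

β5 stroke→Sf1  (source Sf1 imposes f)
β0 stroke→J1  (J1: bond 5 brought flow, rest push out)
β1 stroke→TF1  (TF1 one-in-one-out from 0)
β4 stroke→I1  (I1: I, integral causality)
β2 stroke→J3  (J3: bond 4 brought flow, rest push out)
β3 stroke→J2  (only one effort-in slot at J2)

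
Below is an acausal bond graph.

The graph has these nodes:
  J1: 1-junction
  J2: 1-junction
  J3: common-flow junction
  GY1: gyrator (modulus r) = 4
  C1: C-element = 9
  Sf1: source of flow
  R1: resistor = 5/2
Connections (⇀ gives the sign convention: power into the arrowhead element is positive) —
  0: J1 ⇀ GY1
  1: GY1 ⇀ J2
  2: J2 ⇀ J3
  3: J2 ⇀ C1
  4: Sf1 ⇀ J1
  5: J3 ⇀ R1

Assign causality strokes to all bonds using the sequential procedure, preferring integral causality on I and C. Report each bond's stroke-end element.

b0 stroke→J1
b1 stroke→J2
b2 stroke→J3
b3 stroke→J2
b4 stroke→Sf1
b5 stroke→R1

β4 stroke at Sf1  (Sf1 fixes flow; stroke at Sf1)
β0 stroke at J1  (1-jn J1 has f-setter on 4)
β1 stroke at J2  (GY1: gyrator matches bond 0)
β3 stroke at J2  (C1 integral (e out))
β2 stroke at J3  (J2 needs exactly one f-in)
β5 stroke at R1  (only one flow-in slot at J3)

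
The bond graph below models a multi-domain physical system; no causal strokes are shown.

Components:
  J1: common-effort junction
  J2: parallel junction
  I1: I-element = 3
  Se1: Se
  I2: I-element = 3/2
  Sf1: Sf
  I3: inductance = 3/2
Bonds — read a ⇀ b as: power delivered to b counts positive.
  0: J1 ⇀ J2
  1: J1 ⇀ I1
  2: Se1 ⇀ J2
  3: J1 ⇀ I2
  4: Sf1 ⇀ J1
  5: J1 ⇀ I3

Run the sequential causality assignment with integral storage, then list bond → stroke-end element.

bond 2 →J2  (Se1 fixes effort; stroke away)
bond 4 →Sf1  (Sf1: flow source, stroke at near end)
bond 0 →J1  (common-e at J2 fixed by 2)
bond 1 →I1  (0-jn J1 has e-setter on 0)
bond 3 →I2  (0-jn J1 has e-setter on 0)
bond 5 →I3  (0-jn J1 has e-setter on 0)

b0 |J1
b1 |I1
b2 |J2
b3 |I2
b4 |Sf1
b5 |I3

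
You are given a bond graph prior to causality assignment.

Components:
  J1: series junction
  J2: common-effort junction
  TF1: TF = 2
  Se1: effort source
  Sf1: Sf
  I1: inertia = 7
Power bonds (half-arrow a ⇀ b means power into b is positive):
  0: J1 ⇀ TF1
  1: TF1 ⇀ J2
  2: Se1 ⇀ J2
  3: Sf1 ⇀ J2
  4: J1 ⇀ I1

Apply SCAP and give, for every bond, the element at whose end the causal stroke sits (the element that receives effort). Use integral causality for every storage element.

bond 0 →J1
bond 1 →TF1
bond 2 →J2
bond 3 →Sf1
bond 4 →I1

β2 stroke→J2  (source Se1 imposes e)
β3 stroke→Sf1  (Sf1: flow source, stroke at near end)
β1 stroke→TF1  (common-e at J2 fixed by 2)
β0 stroke→J1  (through TF1, causality passes straight; one stroke at TF1)
β4 stroke→I1  (only one flow-in slot at J1)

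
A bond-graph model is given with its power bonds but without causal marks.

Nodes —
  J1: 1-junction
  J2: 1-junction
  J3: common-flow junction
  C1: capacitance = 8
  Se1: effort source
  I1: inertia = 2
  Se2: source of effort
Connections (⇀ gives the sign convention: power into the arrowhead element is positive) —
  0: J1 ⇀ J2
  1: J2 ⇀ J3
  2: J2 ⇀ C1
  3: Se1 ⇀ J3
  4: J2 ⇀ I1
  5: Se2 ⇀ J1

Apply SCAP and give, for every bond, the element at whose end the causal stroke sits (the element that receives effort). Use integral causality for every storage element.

bond 3 stroke→J3  (Se1 fixes effort; stroke away)
bond 5 stroke→J1  (source Se2 imposes e)
bond 0 stroke→J2  (closing 1-jn rule on J1)
bond 1 stroke→J2  (closing 1-jn rule on J3)
bond 2 stroke→J2  (C1: C, integral causality)
bond 4 stroke→I1  (J2: last free bond brings flow in)

#0 stroke→J2
#1 stroke→J2
#2 stroke→J2
#3 stroke→J3
#4 stroke→I1
#5 stroke→J1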